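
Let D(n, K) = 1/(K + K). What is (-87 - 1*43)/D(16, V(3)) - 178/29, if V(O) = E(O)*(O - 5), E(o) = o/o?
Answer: 14902/29 ≈ 513.86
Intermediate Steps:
E(o) = 1
V(O) = -5 + O (V(O) = 1*(O - 5) = 1*(-5 + O) = -5 + O)
D(n, K) = 1/(2*K)
(-87 - 1*43)/D(16, V(3)) - 178/29 = (-87 - 1*43)/((1/(2*(-5 + 3)))) - 178/29 = (-87 - 43)/(((½)/(-2))) - 178*1/29 = -130/((½)*(-½)) - 178/29 = -130/(-¼) - 178/29 = -130*(-4) - 178/29 = 520 - 178/29 = 14902/29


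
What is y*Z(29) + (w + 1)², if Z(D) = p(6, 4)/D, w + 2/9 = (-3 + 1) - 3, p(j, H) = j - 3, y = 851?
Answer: 248669/2349 ≈ 105.86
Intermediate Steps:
p(j, H) = -3 + j
w = -47/9 (w = -2/9 + ((-3 + 1) - 3) = -2/9 + (-2 - 3) = -2/9 - 5 = -47/9 ≈ -5.2222)
Z(D) = 3/D (Z(D) = (-3 + 6)/D = 3/D)
y*Z(29) + (w + 1)² = 851*(3/29) + (-47/9 + 1)² = 851*(3*(1/29)) + (-38/9)² = 851*(3/29) + 1444/81 = 2553/29 + 1444/81 = 248669/2349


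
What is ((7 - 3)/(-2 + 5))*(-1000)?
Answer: -4000/3 ≈ -1333.3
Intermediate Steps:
((7 - 3)/(-2 + 5))*(-1000) = (4/3)*(-1000) = -4000/3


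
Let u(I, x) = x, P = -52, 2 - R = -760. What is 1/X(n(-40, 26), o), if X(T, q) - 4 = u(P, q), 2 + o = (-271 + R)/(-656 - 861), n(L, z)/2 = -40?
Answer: 1517/2543 ≈ 0.59654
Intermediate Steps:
R = 762 (R = 2 - 1*(-760) = 2 + 760 = 762)
n(L, z) = -80 (n(L, z) = 2*(-40) = -80)
o = -3525/1517 (o = -2 + (-271 + 762)/(-656 - 861) = -2 + 491/(-1517) = -2 + 491*(-1/1517) = -2 - 491/1517 = -3525/1517 ≈ -2.3237)
X(T, q) = 4 + q
1/X(n(-40, 26), o) = 1/(4 - 3525/1517) = 1/(2543/1517) = 1517/2543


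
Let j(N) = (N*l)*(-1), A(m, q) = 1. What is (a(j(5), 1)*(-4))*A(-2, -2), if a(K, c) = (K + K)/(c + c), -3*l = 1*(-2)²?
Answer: -80/3 ≈ -26.667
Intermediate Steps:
l = -4/3 (l = -(-2)²/3 = -4/3 ≈ -1.3333)
j(N) = 4*N/3 (j(N) = (N*(-4/3))*(-1) = -4*N/3*(-1) = 4*N/3)
a(K, c) = K/c (a(K, c) = (2*K)/((2*c)) = (2*K)*(1/(2*c)) = K/c)
(a(j(5), 1)*(-4))*A(-2, -2) = ((((4/3)*5)/1)*(-4))*1 = (((20/3)*1)*(-4))*1 = ((20/3)*(-4))*1 = -80/3*1 = -80/3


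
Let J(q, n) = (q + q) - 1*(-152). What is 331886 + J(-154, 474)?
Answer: 331730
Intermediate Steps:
J(q, n) = 152 + 2*q (J(q, n) = 2*q + 152 = 152 + 2*q)
331886 + J(-154, 474) = 331886 + (152 + 2*(-154)) = 331886 + (152 - 308) = 331886 - 156 = 331730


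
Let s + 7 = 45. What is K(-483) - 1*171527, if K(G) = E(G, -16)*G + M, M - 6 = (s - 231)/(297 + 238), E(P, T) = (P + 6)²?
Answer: -58886395173/535 ≈ -1.1007e+8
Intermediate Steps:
s = 38 (s = -7 + 45 = 38)
E(P, T) = (6 + P)²
M = 3017/535 (M = 6 + (38 - 231)/(297 + 238) = 6 - 193/535 = 3017/535 ≈ 5.6393)
K(G) = 3017/535 + G*(6 + G)² (K(G) = (6 + G)²*G + 3017/535 = G*(6 + G)² + 3017/535 = 3017/535 + G*(6 + G)²)
K(-483) - 1*171527 = (3017/535 - 483*(6 - 483)²) - 1*171527 = (3017/535 - 483*(-477)²) - 171527 = (3017/535 - 483*227529) - 171527 = (3017/535 - 109896507) - 171527 = -58794628228/535 - 171527 = -58886395173/535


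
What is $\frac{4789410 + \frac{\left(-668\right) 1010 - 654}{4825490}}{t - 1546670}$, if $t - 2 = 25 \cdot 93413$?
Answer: $\frac{11555624692783}{1902828233465} \approx 6.0729$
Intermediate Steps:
$t = 2335327$ ($t = 2 + 25 \cdot 93413 = 2 + 2335325 = 2335327$)
$\frac{4789410 + \frac{\left(-668\right) 1010 - 654}{4825490}}{t - 1546670} = \frac{4789410 + \frac{\left(-668\right) 1010 - 654}{4825490}}{2335327 - 1546670} = \frac{4789410 + \left(-674680 - 654\right) \frac{1}{4825490}}{788657} = \left(4789410 - \frac{337667}{2412745}\right) \frac{1}{788657} = \frac{11555624692783}{2412745} \cdot \frac{1}{788657} = \frac{11555624692783}{1902828233465}$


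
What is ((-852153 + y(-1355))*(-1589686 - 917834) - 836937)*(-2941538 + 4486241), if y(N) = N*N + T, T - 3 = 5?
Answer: -3810936175874147511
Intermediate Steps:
T = 8 (T = 3 + 5 = 8)
y(N) = 8 + N² (y(N) = N*N + 8 = N² + 8 = 8 + N²)
((-852153 + y(-1355))*(-1589686 - 917834) - 836937)*(-2941538 + 4486241) = ((-852153 + (8 + (-1355)²))*(-1589686 - 917834) - 836937)*(-2941538 + 4486241) = ((-852153 + (8 + 1836025))*(-2507520) - 836937)*1544703 = ((-852153 + 1836033)*(-2507520) - 836937)*1544703 = (983880*(-2507520) - 836937)*1544703 = (-2467098777600 - 836937)*1544703 = -2467099614537*1544703 = -3810936175874147511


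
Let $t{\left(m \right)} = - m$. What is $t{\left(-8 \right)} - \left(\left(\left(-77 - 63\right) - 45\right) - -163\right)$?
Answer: $30$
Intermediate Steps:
$t{\left(-8 \right)} - \left(\left(\left(-77 - 63\right) - 45\right) - -163\right) = \left(-1\right) \left(-8\right) - \left(\left(\left(-77 - 63\right) - 45\right) - -163\right) = 8 - \left(\left(-140 - 45\right) + 163\right) = 8 - \left(-185 + 163\right) = 8 - -22 = 8 + 22 = 30$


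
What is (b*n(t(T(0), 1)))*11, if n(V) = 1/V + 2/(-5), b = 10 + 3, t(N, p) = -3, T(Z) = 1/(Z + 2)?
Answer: -1573/15 ≈ -104.87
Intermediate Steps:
T(Z) = 1/(2 + Z)
b = 13
n(V) = -⅖ + 1/V (n(V) = 1/V + 2*(-⅕) = 1/V - ⅖ = -⅖ + 1/V)
(b*n(t(T(0), 1)))*11 = (13*(-⅖ + 1/(-3)))*11 = (13*(-⅖ - ⅓))*11 = (13*(-11/15))*11 = -143/15*11 = -1573/15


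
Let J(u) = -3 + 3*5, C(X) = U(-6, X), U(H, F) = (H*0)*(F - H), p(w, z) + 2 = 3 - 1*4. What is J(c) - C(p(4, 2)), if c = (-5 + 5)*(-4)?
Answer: 12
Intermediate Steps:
c = 0 (c = 0*(-4) = 0)
p(w, z) = -3 (p(w, z) = -2 + (3 - 1*4) = -2 + (3 - 4) = -2 - 1 = -3)
U(H, F) = 0 (U(H, F) = 0*(F - H) = 0)
C(X) = 0
J(u) = 12 (J(u) = -3 + 15 = 12)
J(c) - C(p(4, 2)) = 12 - 1*0 = 12 + 0 = 12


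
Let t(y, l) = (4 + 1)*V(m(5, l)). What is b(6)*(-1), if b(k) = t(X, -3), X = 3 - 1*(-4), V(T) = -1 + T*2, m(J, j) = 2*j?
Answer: 65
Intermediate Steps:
V(T) = -1 + 2*T
X = 7 (X = 3 + 4 = 7)
t(y, l) = -5 + 20*l (t(y, l) = (4 + 1)*(-1 + 2*(2*l)) = 5*(-1 + 4*l) = -5 + 20*l)
b(k) = -65 (b(k) = -5 + 20*(-3) = -5 - 60 = -65)
b(6)*(-1) = -65*(-1) = 65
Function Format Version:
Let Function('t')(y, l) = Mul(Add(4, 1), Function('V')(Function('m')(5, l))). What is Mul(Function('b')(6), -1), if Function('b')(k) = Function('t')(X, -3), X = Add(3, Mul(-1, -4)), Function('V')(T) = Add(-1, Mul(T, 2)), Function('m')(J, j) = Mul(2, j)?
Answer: 65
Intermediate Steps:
Function('V')(T) = Add(-1, Mul(2, T))
X = 7 (X = Add(3, 4) = 7)
Function('t')(y, l) = Add(-5, Mul(20, l)) (Function('t')(y, l) = Mul(Add(4, 1), Add(-1, Mul(2, Mul(2, l)))) = Mul(5, Add(-1, Mul(4, l))) = Add(-5, Mul(20, l)))
Function('b')(k) = -65 (Function('b')(k) = Add(-5, Mul(20, -3)) = Add(-5, -60) = -65)
Mul(Function('b')(6), -1) = Mul(-65, -1) = 65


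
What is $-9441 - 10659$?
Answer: $-20100$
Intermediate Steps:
$-9441 - 10659 = -20100$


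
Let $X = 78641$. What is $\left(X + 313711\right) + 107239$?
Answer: $499591$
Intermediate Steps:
$\left(X + 313711\right) + 107239 = \left(78641 + 313711\right) + 107239 = 392352 + 107239 = 499591$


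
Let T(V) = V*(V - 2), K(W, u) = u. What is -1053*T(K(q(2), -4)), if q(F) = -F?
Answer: -25272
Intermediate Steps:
T(V) = V*(-2 + V)
-1053*T(K(q(2), -4)) = -(-4212)*(-2 - 4) = -(-4212)*(-6) = -1053*24 = -25272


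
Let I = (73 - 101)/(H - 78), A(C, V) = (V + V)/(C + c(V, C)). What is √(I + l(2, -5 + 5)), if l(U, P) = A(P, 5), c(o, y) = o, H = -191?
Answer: √152254/269 ≈ 1.4505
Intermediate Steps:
A(C, V) = 2*V/(C + V) (A(C, V) = (V + V)/(C + V) = (2*V)/(C + V) = 2*V/(C + V))
l(U, P) = 10/(5 + P) (l(U, P) = 2*5/(P + 5) = 2*5/(5 + P) = 10/(5 + P))
I = 28/269 (I = (73 - 101)/(-191 - 78) = -28/(-269) = -28*(-1/269) = 28/269 ≈ 0.10409)
√(I + l(2, -5 + 5)) = √(28/269 + 10/(5 + (-5 + 5))) = √(28/269 + 10/(5 + 0)) = √(28/269 + 10/5) = √(28/269 + 10*(⅕)) = √(28/269 + 2) = √(566/269) = √152254/269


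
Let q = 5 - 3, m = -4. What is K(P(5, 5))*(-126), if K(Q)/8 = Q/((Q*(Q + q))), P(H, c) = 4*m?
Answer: 72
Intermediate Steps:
P(H, c) = -16 (P(H, c) = 4*(-4) = -16)
q = 2
K(Q) = 8/(2 + Q) (K(Q) = 8*(Q/((Q*(Q + 2)))) = 8*(Q/((Q*(2 + Q)))) = 8*(Q*(1/(Q*(2 + Q)))) = 8/(2 + Q))
K(P(5, 5))*(-126) = (8/(2 - 16))*(-126) = (8/(-14))*(-126) = (8*(-1/14))*(-126) = -4/7*(-126) = 72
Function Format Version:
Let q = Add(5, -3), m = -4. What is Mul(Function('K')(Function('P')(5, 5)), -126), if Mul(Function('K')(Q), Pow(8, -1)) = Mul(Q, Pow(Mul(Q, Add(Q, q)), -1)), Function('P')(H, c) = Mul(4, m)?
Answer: 72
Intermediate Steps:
Function('P')(H, c) = -16 (Function('P')(H, c) = Mul(4, -4) = -16)
q = 2
Function('K')(Q) = Mul(8, Pow(Add(2, Q), -1)) (Function('K')(Q) = Mul(8, Mul(Q, Pow(Mul(Q, Add(Q, 2)), -1))) = Mul(8, Mul(Q, Pow(Mul(Q, Add(2, Q)), -1))) = Mul(8, Mul(Q, Mul(Pow(Q, -1), Pow(Add(2, Q), -1)))) = Mul(8, Pow(Add(2, Q), -1)))
Mul(Function('K')(Function('P')(5, 5)), -126) = Mul(Mul(8, Pow(Add(2, -16), -1)), -126) = Mul(Mul(8, Pow(-14, -1)), -126) = Mul(Mul(8, Rational(-1, 14)), -126) = Mul(Rational(-4, 7), -126) = 72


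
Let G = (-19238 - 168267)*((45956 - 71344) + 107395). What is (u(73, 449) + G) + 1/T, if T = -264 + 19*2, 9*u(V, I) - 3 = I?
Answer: -31276253534047/2034 ≈ -1.5377e+10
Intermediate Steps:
u(V, I) = ⅓ + I/9
G = -15376722535 (G = -187505*(-25388 + 107395) = -187505*82007 = -15376722535)
T = -226 (T = -264 + 38 = -226)
(u(73, 449) + G) + 1/T = ((⅓ + (⅑)*449) - 15376722535) + 1/(-226) = ((⅓ + 449/9) - 15376722535) - 1/226 = (452/9 - 15376722535) - 1/226 = -138390502363/9 - 1/226 = -31276253534047/2034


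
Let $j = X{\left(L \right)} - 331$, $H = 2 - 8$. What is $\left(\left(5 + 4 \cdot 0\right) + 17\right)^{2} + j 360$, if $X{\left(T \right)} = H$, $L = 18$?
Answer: $-120836$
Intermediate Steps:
$H = -6$
$X{\left(T \right)} = -6$
$j = -337$ ($j = -6 - 331 = -337$)
$\left(\left(5 + 4 \cdot 0\right) + 17\right)^{2} + j 360 = \left(\left(5 + 4 \cdot 0\right) + 17\right)^{2} - 121320 = \left(\left(5 + 0\right) + 17\right)^{2} - 121320 = \left(5 + 17\right)^{2} - 121320 = 22^{2} - 121320 = 484 - 121320 = -120836$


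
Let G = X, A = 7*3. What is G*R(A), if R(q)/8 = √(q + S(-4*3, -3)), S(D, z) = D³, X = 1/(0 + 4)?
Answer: 2*I*√1707 ≈ 82.632*I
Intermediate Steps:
X = ¼ (X = 1/4 = ¼ ≈ 0.25000)
A = 21
R(q) = 8*√(-1728 + q) (R(q) = 8*√(q + (-4*3)³) = 8*√(q + (-12)³) = 8*√(q - 1728) = 8*√(-1728 + q))
G = ¼ ≈ 0.25000
G*R(A) = (8*√(-1728 + 21))/4 = (8*√(-1707))/4 = (8*(I*√1707))/4 = (8*I*√1707)/4 = 2*I*√1707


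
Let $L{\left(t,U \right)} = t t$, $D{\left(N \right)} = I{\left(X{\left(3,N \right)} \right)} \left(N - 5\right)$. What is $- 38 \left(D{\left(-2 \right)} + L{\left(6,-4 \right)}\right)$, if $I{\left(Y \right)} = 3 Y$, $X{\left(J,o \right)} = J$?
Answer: $1026$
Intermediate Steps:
$D{\left(N \right)} = -45 + 9 N$ ($D{\left(N \right)} = 3 \cdot 3 \left(N - 5\right) = 9 \left(-5 + N\right) = -45 + 9 N$)
$L{\left(t,U \right)} = t^{2}$
$- 38 \left(D{\left(-2 \right)} + L{\left(6,-4 \right)}\right) = - 38 \left(\left(-45 + 9 \left(-2\right)\right) + 6^{2}\right) = - 38 \left(\left(-45 - 18\right) + 36\right) = - 38 \left(-63 + 36\right) = \left(-38\right) \left(-27\right) = 1026$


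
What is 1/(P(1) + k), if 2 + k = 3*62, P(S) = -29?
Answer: 1/155 ≈ 0.0064516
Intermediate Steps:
k = 184 (k = -2 + 3*62 = -2 + 186 = 184)
1/(P(1) + k) = 1/(-29 + 184) = 1/155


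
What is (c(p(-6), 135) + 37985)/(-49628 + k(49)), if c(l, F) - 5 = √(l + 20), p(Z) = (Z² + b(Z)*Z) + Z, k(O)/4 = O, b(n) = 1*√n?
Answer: -18995/24716 - √(50 - 6*I*√6)/49432 ≈ -0.76867 + 2.0805e-5*I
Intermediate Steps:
b(n) = √n
k(O) = 4*O
p(Z) = Z + Z² + Z^(3/2) (p(Z) = (Z² + √Z*Z) + Z = (Z² + Z^(3/2)) + Z = Z + Z² + Z^(3/2))
c(l, F) = 5 + √(20 + l) (c(l, F) = 5 + √(l + 20) = 5 + √(20 + l))
(c(p(-6), 135) + 37985)/(-49628 + k(49)) = ((5 + √(20 - 6*(1 - 6 + √(-6)))) + 37985)/(-49628 + 4*49) = ((5 + √(20 - 6*(1 - 6 + I*√6))) + 37985)/(-49628 + 196) = ((5 + √(20 - 6*(-5 + I*√6))) + 37985)/(-49432) = ((5 + √(20 + (30 - 6*I*√6))) + 37985)*(-1/49432) = ((5 + √(50 - 6*I*√6)) + 37985)*(-1/49432) = (37990 + √(50 - 6*I*√6))*(-1/49432) = -18995/24716 - √(50 - 6*I*√6)/49432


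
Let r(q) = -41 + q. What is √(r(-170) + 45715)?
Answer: 24*√79 ≈ 213.32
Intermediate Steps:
√(r(-170) + 45715) = √((-41 - 170) + 45715) = √(-211 + 45715) = √45504 = 24*√79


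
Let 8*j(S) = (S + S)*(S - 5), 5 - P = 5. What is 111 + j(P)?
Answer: 111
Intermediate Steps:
P = 0 (P = 5 - 1*5 = 5 - 5 = 0)
j(S) = S*(-5 + S)/4 (j(S) = ((S + S)*(S - 5))/8 = ((2*S)*(-5 + S))/8 = (2*S*(-5 + S))/8 = S*(-5 + S)/4)
111 + j(P) = 111 + (¼)*0*(-5 + 0) = 111 + (¼)*0*(-5) = 111 + 0 = 111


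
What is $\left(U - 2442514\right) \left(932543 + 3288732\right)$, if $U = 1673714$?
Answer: $-3245316220000$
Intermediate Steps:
$\left(U - 2442514\right) \left(932543 + 3288732\right) = \left(1673714 - 2442514\right) \left(932543 + 3288732\right) = \left(-768800\right) 4221275 = -3245316220000$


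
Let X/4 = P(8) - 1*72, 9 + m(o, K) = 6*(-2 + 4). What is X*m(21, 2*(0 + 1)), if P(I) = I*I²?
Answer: 5280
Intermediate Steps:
P(I) = I³
m(o, K) = 3 (m(o, K) = -9 + 6*(-2 + 4) = -9 + 6*2 = -9 + 12 = 3)
X = 1760 (X = 4*(8³ - 1*72) = 4*(512 - 72) = 4*440 = 1760)
X*m(21, 2*(0 + 1)) = 1760*3 = 5280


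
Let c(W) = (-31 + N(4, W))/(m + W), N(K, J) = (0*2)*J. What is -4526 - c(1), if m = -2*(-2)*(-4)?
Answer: -67921/15 ≈ -4528.1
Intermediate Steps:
N(K, J) = 0 (N(K, J) = 0*J = 0)
m = -16 (m = 4*(-4) = -16)
c(W) = -31/(-16 + W) (c(W) = (-31 + 0)/(-16 + W) = -31/(-16 + W))
-4526 - c(1) = -4526 - (-31)/(-16 + 1) = -4526 - (-31)/(-15) = -4526 - (-31)*(-1)/15 = -4526 - 1*31/15 = -4526 - 31/15 = -67921/15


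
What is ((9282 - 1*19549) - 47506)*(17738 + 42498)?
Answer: -3480014428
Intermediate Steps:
((9282 - 1*19549) - 47506)*(17738 + 42498) = ((9282 - 19549) - 47506)*60236 = (-10267 - 47506)*60236 = -57773*60236 = -3480014428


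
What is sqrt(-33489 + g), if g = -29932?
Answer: I*sqrt(63421) ≈ 251.84*I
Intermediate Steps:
sqrt(-33489 + g) = sqrt(-33489 - 29932) = sqrt(-63421) = I*sqrt(63421)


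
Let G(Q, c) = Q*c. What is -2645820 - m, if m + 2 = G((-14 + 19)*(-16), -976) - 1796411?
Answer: -927487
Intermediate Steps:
m = -1718333 (m = -2 + (((-14 + 19)*(-16))*(-976) - 1796411) = -2 + ((5*(-16))*(-976) - 1796411) = -2 + (-80*(-976) - 1796411) = -2 + (78080 - 1796411) = -2 - 1718331 = -1718333)
-2645820 - m = -2645820 - 1*(-1718333) = -2645820 + 1718333 = -927487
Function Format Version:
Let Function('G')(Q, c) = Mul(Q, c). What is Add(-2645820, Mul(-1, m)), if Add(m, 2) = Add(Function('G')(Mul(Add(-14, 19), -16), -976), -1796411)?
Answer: -927487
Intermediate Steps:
m = -1718333 (m = Add(-2, Add(Mul(Mul(Add(-14, 19), -16), -976), -1796411)) = Add(-2, Add(Mul(Mul(5, -16), -976), -1796411)) = Add(-2, Add(Mul(-80, -976), -1796411)) = Add(-2, Add(78080, -1796411)) = Add(-2, -1718331) = -1718333)
Add(-2645820, Mul(-1, m)) = Add(-2645820, Mul(-1, -1718333)) = Add(-2645820, 1718333) = -927487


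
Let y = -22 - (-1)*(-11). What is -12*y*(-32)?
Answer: -12672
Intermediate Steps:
y = -33 (y = -22 - 1*11 = -22 - 11 = -33)
-12*y*(-32) = -12*(-33)*(-32) = 396*(-32) = -12672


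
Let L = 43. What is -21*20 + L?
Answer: -377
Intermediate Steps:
-21*20 + L = -21*20 + 43 = -420 + 43 = -377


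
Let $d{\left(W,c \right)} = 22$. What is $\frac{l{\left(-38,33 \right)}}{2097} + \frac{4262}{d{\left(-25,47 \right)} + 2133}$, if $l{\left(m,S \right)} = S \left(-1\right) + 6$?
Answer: $\frac{986581}{502115} \approx 1.9649$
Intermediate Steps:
$l{\left(m,S \right)} = 6 - S$ ($l{\left(m,S \right)} = - S + 6 = 6 - S$)
$\frac{l{\left(-38,33 \right)}}{2097} + \frac{4262}{d{\left(-25,47 \right)} + 2133} = \frac{6 - 33}{2097} + \frac{4262}{22 + 2133} = \left(6 - 33\right) \frac{1}{2097} + \frac{4262}{2155} = \left(-27\right) \frac{1}{2097} + 4262 \cdot \frac{1}{2155} = - \frac{3}{233} + \frac{4262}{2155} = \frac{986581}{502115}$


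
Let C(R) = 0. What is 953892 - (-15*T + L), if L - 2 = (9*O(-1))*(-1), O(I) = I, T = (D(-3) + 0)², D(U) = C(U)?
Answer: 953881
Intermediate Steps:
D(U) = 0
T = 0 (T = (0 + 0)² = 0² = 0)
L = 11 (L = 2 + (9*(-1))*(-1) = 2 - 9*(-1) = 2 + 9 = 11)
953892 - (-15*T + L) = 953892 - (-15*0 + 11) = 953892 - (0 + 11) = 953892 - 1*11 = 953892 - 11 = 953881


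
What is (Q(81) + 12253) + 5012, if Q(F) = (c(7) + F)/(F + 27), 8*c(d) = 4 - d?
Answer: 4972535/288 ≈ 17266.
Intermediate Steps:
c(d) = ½ - d/8 (c(d) = (4 - d)/8 = ½ - d/8)
Q(F) = (-3/8 + F)/(27 + F) (Q(F) = ((½ - ⅛*7) + F)/(F + 27) = ((½ - 7/8) + F)/(27 + F) = (-3/8 + F)/(27 + F))
(Q(81) + 12253) + 5012 = ((-3/8 + 81)/(27 + 81) + 12253) + 5012 = ((645/8)/108 + 12253) + 5012 = ((1/108)*(645/8) + 12253) + 5012 = (215/288 + 12253) + 5012 = 3529079/288 + 5012 = 4972535/288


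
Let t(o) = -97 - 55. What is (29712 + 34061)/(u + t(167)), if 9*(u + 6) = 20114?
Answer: 573957/18692 ≈ 30.706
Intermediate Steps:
t(o) = -152
u = 20060/9 (u = -6 + (⅑)*20114 = -6 + 20114/9 = 20060/9 ≈ 2228.9)
(29712 + 34061)/(u + t(167)) = (29712 + 34061)/(20060/9 - 152) = 63773/(18692/9) = 63773*(9/18692) = 573957/18692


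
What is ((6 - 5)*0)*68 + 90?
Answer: 90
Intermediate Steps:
((6 - 5)*0)*68 + 90 = (1*0)*68 + 90 = 0*68 + 90 = 0 + 90 = 90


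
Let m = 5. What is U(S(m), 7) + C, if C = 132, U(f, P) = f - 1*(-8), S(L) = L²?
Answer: 165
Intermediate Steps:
U(f, P) = 8 + f (U(f, P) = f + 8 = 8 + f)
U(S(m), 7) + C = (8 + 5²) + 132 = (8 + 25) + 132 = 33 + 132 = 165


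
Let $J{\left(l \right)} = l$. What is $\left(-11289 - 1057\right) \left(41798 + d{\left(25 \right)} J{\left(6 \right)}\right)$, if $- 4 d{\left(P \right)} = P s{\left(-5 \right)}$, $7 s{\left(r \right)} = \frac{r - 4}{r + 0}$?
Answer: $- \frac{3611433401}{7} \approx -5.1592 \cdot 10^{8}$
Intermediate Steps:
$s{\left(r \right)} = \frac{-4 + r}{7 r}$ ($s{\left(r \right)} = \frac{\left(r - 4\right) \frac{1}{r + 0}}{7} = \frac{\left(-4 + r\right) \frac{1}{r}}{7} = \frac{\frac{1}{r} \left(-4 + r\right)}{7} = \frac{-4 + r}{7 r}$)
$d{\left(P \right)} = - \frac{9 P}{140}$ ($d{\left(P \right)} = - \frac{P \frac{-4 - 5}{7 \left(-5\right)}}{4} = - \frac{P \frac{1}{7} \left(- \frac{1}{5}\right) \left(-9\right)}{4} = - \frac{P \frac{9}{35}}{4} = - \frac{\frac{9}{35} P}{4} = - \frac{9 P}{140}$)
$\left(-11289 - 1057\right) \left(41798 + d{\left(25 \right)} J{\left(6 \right)}\right) = \left(-11289 - 1057\right) \left(41798 + \left(- \frac{9}{140}\right) 25 \cdot 6\right) = - 12346 \left(41798 - \frac{135}{14}\right) = \left(-12346\right) \frac{585037}{14} = - \frac{3611433401}{7}$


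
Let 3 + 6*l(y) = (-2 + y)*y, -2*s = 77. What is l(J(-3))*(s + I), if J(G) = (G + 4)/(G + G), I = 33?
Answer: 1045/432 ≈ 2.4190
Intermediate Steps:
s = -77/2 (s = -½*77 = -77/2 ≈ -38.500)
J(G) = (4 + G)/(2*G) (J(G) = (4 + G)/((2*G)) = (4 + G)*(1/(2*G)) = (4 + G)/(2*G))
l(y) = -½ + y*(-2 + y)/6 (l(y) = -½ + ((-2 + y)*y)/6 = -½ + (y*(-2 + y))/6 = -½ + y*(-2 + y)/6)
l(J(-3))*(s + I) = (-½ - (4 - 3)/(6*(-3)) + ((½)*(4 - 3)/(-3))²/6)*(-77/2 + 33) = (-½ - (-1)/(6*3) + ((½)*(-⅓)*1)²/6)*(-11/2) = (-½ - ⅓*(-⅙) + (-⅙)²/6)*(-11/2) = (-½ + 1/18 + (⅙)*(1/36))*(-11/2) = (-½ + 1/18 + 1/216)*(-11/2) = -95/216*(-11/2) = 1045/432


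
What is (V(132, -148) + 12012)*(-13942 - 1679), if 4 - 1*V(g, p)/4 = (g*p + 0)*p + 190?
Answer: 180485721324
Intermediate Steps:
V(g, p) = -744 - 4*g*p² (V(g, p) = 16 - 4*((g*p + 0)*p + 190) = 16 - 4*((g*p)*p + 190) = 16 - 4*(g*p² + 190) = 16 - 4*(190 + g*p²) = 16 + (-760 - 4*g*p²) = -744 - 4*g*p²)
(V(132, -148) + 12012)*(-13942 - 1679) = ((-744 - 4*132*(-148)²) + 12012)*(-13942 - 1679) = ((-744 - 4*132*21904) + 12012)*(-15621) = ((-744 - 11565312) + 12012)*(-15621) = (-11566056 + 12012)*(-15621) = -11554044*(-15621) = 180485721324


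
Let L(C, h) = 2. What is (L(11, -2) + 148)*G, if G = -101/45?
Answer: -1010/3 ≈ -336.67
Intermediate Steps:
G = -101/45 (G = -101*1/45 = -101/45 ≈ -2.2444)
(L(11, -2) + 148)*G = (2 + 148)*(-101/45) = 150*(-101/45) = -1010/3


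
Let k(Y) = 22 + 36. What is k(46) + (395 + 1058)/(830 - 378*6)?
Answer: 81951/1438 ≈ 56.990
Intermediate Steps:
k(Y) = 58
k(46) + (395 + 1058)/(830 - 378*6) = 58 + (395 + 1058)/(830 - 378*6) = 58 + 1453/(830 - 2268) = 58 + 1453/(-1438) = 58 + 1453*(-1/1438) = 58 - 1453/1438 = 81951/1438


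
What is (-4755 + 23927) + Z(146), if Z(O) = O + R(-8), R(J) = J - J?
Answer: 19318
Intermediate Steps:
R(J) = 0
Z(O) = O (Z(O) = O + 0 = O)
(-4755 + 23927) + Z(146) = (-4755 + 23927) + 146 = 19172 + 146 = 19318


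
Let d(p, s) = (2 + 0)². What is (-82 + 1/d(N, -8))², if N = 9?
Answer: 106929/16 ≈ 6683.1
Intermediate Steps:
d(p, s) = 4 (d(p, s) = 2² = 4)
(-82 + 1/d(N, -8))² = (-82 + 1/4)² = (-82 + ¼)² = (-327/4)² = 106929/16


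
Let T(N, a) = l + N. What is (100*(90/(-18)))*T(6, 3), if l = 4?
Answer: -5000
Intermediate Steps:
T(N, a) = 4 + N
(100*(90/(-18)))*T(6, 3) = (100*(90/(-18)))*(4 + 6) = (100*(90*(-1/18)))*10 = (100*(-5))*10 = -500*10 = -5000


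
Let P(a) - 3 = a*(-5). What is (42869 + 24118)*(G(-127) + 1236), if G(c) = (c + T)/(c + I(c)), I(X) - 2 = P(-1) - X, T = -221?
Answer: 402323922/5 ≈ 8.0465e+7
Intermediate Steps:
P(a) = 3 - 5*a (P(a) = 3 + a*(-5) = 3 - 5*a)
I(X) = 10 - X (I(X) = 2 + ((3 - 5*(-1)) - X) = 2 + ((3 + 5) - X) = 2 + (8 - X) = 10 - X)
G(c) = -221/10 + c/10 (G(c) = (c - 221)/(c + (10 - c)) = (-221 + c)/10 = (-221 + c)*(1/10) = -221/10 + c/10)
(42869 + 24118)*(G(-127) + 1236) = (42869 + 24118)*((-221/10 + (1/10)*(-127)) + 1236) = 66987*((-221/10 - 127/10) + 1236) = 66987*(-174/5 + 1236) = 66987*(6006/5) = 402323922/5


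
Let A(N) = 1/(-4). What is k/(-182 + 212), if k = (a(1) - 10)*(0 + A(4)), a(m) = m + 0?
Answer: 3/40 ≈ 0.075000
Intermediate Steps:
a(m) = m
A(N) = -¼
k = 9/4 (k = (1 - 10)*(0 - ¼) = -9*(-¼) = 9/4 ≈ 2.2500)
k/(-182 + 212) = 9/(4*(-182 + 212)) = (9/4)/30 = (9/4)*(1/30) = 3/40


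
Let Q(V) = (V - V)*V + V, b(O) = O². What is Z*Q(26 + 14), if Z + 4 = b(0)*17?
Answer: -160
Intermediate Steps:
Q(V) = V (Q(V) = 0*V + V = 0 + V = V)
Z = -4 (Z = -4 + 0²*17 = -4 + 0*17 = -4 + 0 = -4)
Z*Q(26 + 14) = -4*(26 + 14) = -4*40 = -160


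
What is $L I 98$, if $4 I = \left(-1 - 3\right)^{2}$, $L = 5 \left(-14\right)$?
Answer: $-27440$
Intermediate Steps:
$L = -70$
$I = 4$ ($I = \frac{\left(-1 - 3\right)^{2}}{4} = \frac{\left(-4\right)^{2}}{4} = \frac{1}{4} \cdot 16 = 4$)
$L I 98 = \left(-70\right) 4 \cdot 98 = \left(-280\right) 98 = -27440$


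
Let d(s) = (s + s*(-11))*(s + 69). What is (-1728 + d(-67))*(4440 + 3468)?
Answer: -3068304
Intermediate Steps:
d(s) = -10*s*(69 + s) (d(s) = (s - 11*s)*(69 + s) = (-10*s)*(69 + s) = -10*s*(69 + s))
(-1728 + d(-67))*(4440 + 3468) = (-1728 - 10*(-67)*(69 - 67))*(4440 + 3468) = (-1728 - 10*(-67)*2)*7908 = (-1728 + 1340)*7908 = -388*7908 = -3068304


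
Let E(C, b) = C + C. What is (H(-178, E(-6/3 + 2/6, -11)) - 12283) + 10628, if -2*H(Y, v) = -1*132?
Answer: -1589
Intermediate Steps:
E(C, b) = 2*C
H(Y, v) = 66 (H(Y, v) = -(-1)*132/2 = -1/2*(-132) = 66)
(H(-178, E(-6/3 + 2/6, -11)) - 12283) + 10628 = (66 - 12283) + 10628 = -12217 + 10628 = -1589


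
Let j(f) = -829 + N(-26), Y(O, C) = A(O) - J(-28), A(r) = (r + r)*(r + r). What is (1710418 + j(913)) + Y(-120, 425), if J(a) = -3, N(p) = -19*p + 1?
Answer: 1767687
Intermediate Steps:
N(p) = 1 - 19*p
A(r) = 4*r² (A(r) = (2*r)*(2*r) = 4*r²)
Y(O, C) = 3 + 4*O² (Y(O, C) = 4*O² - 1*(-3) = 4*O² + 3 = 3 + 4*O²)
j(f) = -334 (j(f) = -829 + (1 - 19*(-26)) = -829 + (1 + 494) = -829 + 495 = -334)
(1710418 + j(913)) + Y(-120, 425) = (1710418 - 334) + (3 + 4*(-120)²) = 1710084 + (3 + 4*14400) = 1710084 + (3 + 57600) = 1710084 + 57603 = 1767687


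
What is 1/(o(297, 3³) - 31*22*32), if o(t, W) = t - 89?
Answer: -1/21616 ≈ -4.6262e-5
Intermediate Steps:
o(t, W) = -89 + t
1/(o(297, 3³) - 31*22*32) = 1/((-89 + 297) - 31*22*32) = 1/(208 - 682*32) = 1/(208 - 21824) = 1/(-21616) = -1/21616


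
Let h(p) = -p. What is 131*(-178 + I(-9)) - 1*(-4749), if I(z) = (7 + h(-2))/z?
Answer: -18700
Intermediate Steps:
I(z) = 9/z (I(z) = (7 - 1*(-2))/z = (7 + 2)/z = 9/z)
131*(-178 + I(-9)) - 1*(-4749) = 131*(-178 + 9/(-9)) - 1*(-4749) = 131*(-178 + 9*(-⅑)) + 4749 = 131*(-178 - 1) + 4749 = 131*(-179) + 4749 = -23449 + 4749 = -18700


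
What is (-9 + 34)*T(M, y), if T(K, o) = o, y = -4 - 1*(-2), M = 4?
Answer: -50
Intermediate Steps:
y = -2 (y = -4 + 2 = -2)
(-9 + 34)*T(M, y) = (-9 + 34)*(-2) = 25*(-2) = -50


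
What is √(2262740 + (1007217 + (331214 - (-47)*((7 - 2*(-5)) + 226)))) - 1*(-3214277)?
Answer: 3214277 + 4*√225787 ≈ 3.2162e+6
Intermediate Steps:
√(2262740 + (1007217 + (331214 - (-47)*((7 - 2*(-5)) + 226)))) - 1*(-3214277) = √(2262740 + (1007217 + (331214 - (-47)*((7 + 10) + 226)))) + 3214277 = √(2262740 + (1007217 + (331214 - (-47)*(17 + 226)))) + 3214277 = √(2262740 + (1007217 + (331214 - (-47)*243))) + 3214277 = √(2262740 + (1007217 + (331214 - 1*(-11421)))) + 3214277 = √(2262740 + (1007217 + (331214 + 11421))) + 3214277 = √(2262740 + (1007217 + 342635)) + 3214277 = √(2262740 + 1349852) + 3214277 = √3612592 + 3214277 = 4*√225787 + 3214277 = 3214277 + 4*√225787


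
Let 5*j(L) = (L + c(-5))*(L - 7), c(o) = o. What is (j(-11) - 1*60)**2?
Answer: 144/25 ≈ 5.7600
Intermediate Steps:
j(L) = (-7 + L)*(-5 + L)/5 (j(L) = ((L - 5)*(L - 7))/5 = ((-5 + L)*(-7 + L))/5 = ((-7 + L)*(-5 + L))/5 = (-7 + L)*(-5 + L)/5)
(j(-11) - 1*60)**2 = ((7 - 12/5*(-11) + (1/5)*(-11)**2) - 1*60)**2 = ((7 + 132/5 + (1/5)*121) - 60)**2 = ((7 + 132/5 + 121/5) - 60)**2 = (288/5 - 60)**2 = (-12/5)**2 = 144/25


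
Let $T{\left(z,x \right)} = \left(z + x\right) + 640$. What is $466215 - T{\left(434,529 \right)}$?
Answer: $464612$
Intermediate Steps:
$T{\left(z,x \right)} = 640 + x + z$ ($T{\left(z,x \right)} = \left(x + z\right) + 640 = 640 + x + z$)
$466215 - T{\left(434,529 \right)} = 466215 - \left(640 + 529 + 434\right) = 466215 - 1603 = 464612$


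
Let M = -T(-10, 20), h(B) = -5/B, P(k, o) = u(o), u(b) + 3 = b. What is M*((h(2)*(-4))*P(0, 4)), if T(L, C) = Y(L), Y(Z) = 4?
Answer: -40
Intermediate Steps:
u(b) = -3 + b
T(L, C) = 4
P(k, o) = -3 + o
M = -4 (M = -1*4 = -4)
M*((h(2)*(-4))*P(0, 4)) = -4*-5/2*(-4)*(-3 + 4) = -4*-5*½*(-4) = -4*(-5/2*(-4)) = -40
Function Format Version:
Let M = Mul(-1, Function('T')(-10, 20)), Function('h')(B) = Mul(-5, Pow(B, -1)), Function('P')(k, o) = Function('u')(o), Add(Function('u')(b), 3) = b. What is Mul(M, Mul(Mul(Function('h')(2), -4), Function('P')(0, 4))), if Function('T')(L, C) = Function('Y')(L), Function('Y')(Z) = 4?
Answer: -40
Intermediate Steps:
Function('u')(b) = Add(-3, b)
Function('T')(L, C) = 4
Function('P')(k, o) = Add(-3, o)
M = -4 (M = Mul(-1, 4) = -4)
Mul(M, Mul(Mul(Function('h')(2), -4), Function('P')(0, 4))) = Mul(-4, Mul(Mul(Mul(-5, Pow(2, -1)), -4), Add(-3, 4))) = Mul(-4, Mul(Mul(Mul(-5, Rational(1, 2)), -4), 1)) = Mul(-4, Mul(Mul(Rational(-5, 2), -4), 1)) = Mul(-4, Mul(10, 1)) = Mul(-4, 10) = -40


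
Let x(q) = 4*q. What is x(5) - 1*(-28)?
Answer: 48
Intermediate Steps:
x(5) - 1*(-28) = 4*5 - 1*(-28) = 20 + 28 = 48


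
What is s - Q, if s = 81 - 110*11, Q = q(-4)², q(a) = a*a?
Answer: -1385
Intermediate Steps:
q(a) = a²
Q = 256 (Q = ((-4)²)² = 16² = 256)
s = -1129 (s = 81 - 1210 = -1129)
s - Q = -1129 - 1*256 = -1129 - 256 = -1385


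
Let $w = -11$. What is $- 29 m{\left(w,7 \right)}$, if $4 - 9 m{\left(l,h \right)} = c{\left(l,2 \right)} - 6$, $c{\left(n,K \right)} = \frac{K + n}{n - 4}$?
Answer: $- \frac{1363}{45} \approx -30.289$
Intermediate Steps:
$c{\left(n,K \right)} = \frac{K + n}{-4 + n}$
$m{\left(l,h \right)} = \frac{10}{9} - \frac{2 + l}{9 \left(-4 + l\right)}$ ($m{\left(l,h \right)} = \frac{4}{9} - \frac{\frac{2 + l}{-4 + l} - 6}{9} = \frac{4}{9} - \frac{-6 + \frac{2 + l}{-4 + l}}{9} = \frac{4}{9} + \left(\frac{2}{3} - \frac{2 + l}{9 \left(-4 + l\right)}\right) = \frac{10}{9} - \frac{2 + l}{9 \left(-4 + l\right)}$)
$- 29 m{\left(w,7 \right)} = - 29 \frac{- \frac{14}{3} - 11}{-4 - 11} = - 29 \frac{1}{-15} \left(- \frac{47}{3}\right) = - 29 \left(\left(- \frac{1}{15}\right) \left(- \frac{47}{3}\right)\right) = \left(-29\right) \frac{47}{45} = - \frac{1363}{45}$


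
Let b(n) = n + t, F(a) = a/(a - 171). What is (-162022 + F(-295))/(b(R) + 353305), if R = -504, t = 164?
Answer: -25167319/54827230 ≈ -0.45903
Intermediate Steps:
F(a) = a/(-171 + a)
b(n) = 164 + n (b(n) = n + 164 = 164 + n)
(-162022 + F(-295))/(b(R) + 353305) = (-162022 - 295/(-171 - 295))/((164 - 504) + 353305) = (-162022 - 295/(-466))/(-340 + 353305) = (-162022 - 295*(-1/466))/352965 = (-162022 + 295/466)*(1/352965) = -75501957/466*1/352965 = -25167319/54827230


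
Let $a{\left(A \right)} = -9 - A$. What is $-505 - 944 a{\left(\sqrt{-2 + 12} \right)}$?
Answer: $7991 + 944 \sqrt{10} \approx 10976.0$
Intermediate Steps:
$-505 - 944 a{\left(\sqrt{-2 + 12} \right)} = -505 - 944 \left(-9 - \sqrt{-2 + 12}\right) = -505 - 944 \left(-9 - \sqrt{10}\right) = -505 + \left(8496 + 944 \sqrt{10}\right) = 7991 + 944 \sqrt{10}$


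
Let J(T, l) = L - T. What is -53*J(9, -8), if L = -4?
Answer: 689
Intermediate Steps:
J(T, l) = -4 - T
-53*J(9, -8) = -53*(-4 - 1*9) = -53*(-4 - 9) = -53*(-13) = 689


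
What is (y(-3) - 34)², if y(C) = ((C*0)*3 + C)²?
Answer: 625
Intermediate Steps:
y(C) = C² (y(C) = (0*3 + C)² = (0 + C)² = C²)
(y(-3) - 34)² = ((-3)² - 34)² = (9 - 34)² = (-25)² = 625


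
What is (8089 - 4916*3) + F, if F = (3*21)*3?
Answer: -6470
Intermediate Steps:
F = 189 (F = 63*3 = 189)
(8089 - 4916*3) + F = (8089 - 4916*3) + 189 = (8089 - 14748) + 189 = -6659 + 189 = -6470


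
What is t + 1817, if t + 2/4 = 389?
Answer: 4411/2 ≈ 2205.5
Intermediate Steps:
t = 777/2 (t = -½ + 389 = 777/2 ≈ 388.50)
t + 1817 = 777/2 + 1817 = 4411/2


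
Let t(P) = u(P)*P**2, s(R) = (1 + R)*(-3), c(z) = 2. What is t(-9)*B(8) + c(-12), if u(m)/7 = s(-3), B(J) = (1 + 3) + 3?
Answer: 23816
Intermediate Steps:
s(R) = -3 - 3*R
B(J) = 7 (B(J) = 4 + 3 = 7)
u(m) = 42 (u(m) = 7*(-3 - 3*(-3)) = 7*(-3 + 9) = 7*6 = 42)
t(P) = 42*P**2
t(-9)*B(8) + c(-12) = (42*(-9)**2)*7 + 2 = (42*81)*7 + 2 = 3402*7 + 2 = 23814 + 2 = 23816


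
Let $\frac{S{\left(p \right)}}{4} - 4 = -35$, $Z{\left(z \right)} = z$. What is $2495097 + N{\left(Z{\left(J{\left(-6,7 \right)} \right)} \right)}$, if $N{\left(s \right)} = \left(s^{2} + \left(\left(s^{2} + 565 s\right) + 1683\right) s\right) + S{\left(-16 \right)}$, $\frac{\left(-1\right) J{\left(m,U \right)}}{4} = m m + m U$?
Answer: $2875205$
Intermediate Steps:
$J{\left(m,U \right)} = - 4 m^{2} - 4 U m$ ($J{\left(m,U \right)} = - 4 \left(m m + m U\right) = - 4 \left(m^{2} + U m\right) = - 4 m^{2} - 4 U m$)
$S{\left(p \right)} = -124$ ($S{\left(p \right)} = 16 + 4 \left(-35\right) = 16 - 140 = -124$)
$N{\left(s \right)} = -124 + s^{2} + s \left(1683 + s^{2} + 565 s\right)$ ($N{\left(s \right)} = \left(s^{2} + \left(\left(s^{2} + 565 s\right) + 1683\right) s\right) - 124 = \left(s^{2} + \left(1683 + s^{2} + 565 s\right) s\right) - 124 = \left(s^{2} + s \left(1683 + s^{2} + 565 s\right)\right) - 124 = -124 + s^{2} + s \left(1683 + s^{2} + 565 s\right)$)
$2495097 + N{\left(Z{\left(J{\left(-6,7 \right)} \right)} \right)} = 2495097 + \left(-124 + \left(\left(-4\right) \left(-6\right) \left(7 - 6\right)\right)^{3} + 566 \left(\left(-4\right) \left(-6\right) \left(7 - 6\right)\right)^{2} + 1683 \left(\left(-4\right) \left(-6\right) \left(7 - 6\right)\right)\right) = 2495097 + \left(-124 + \left(\left(-4\right) \left(-6\right) 1\right)^{3} + 566 \left(\left(-4\right) \left(-6\right) 1\right)^{2} + 1683 \left(\left(-4\right) \left(-6\right) 1\right)\right) = 2495097 + \left(-124 + 24^{3} + 566 \cdot 24^{2} + 1683 \cdot 24\right) = 2495097 + \left(-124 + 13824 + 566 \cdot 576 + 40392\right) = 2495097 + \left(-124 + 13824 + 326016 + 40392\right) = 2495097 + 380108 = 2875205$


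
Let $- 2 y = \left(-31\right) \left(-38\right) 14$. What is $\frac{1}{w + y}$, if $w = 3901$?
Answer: $- \frac{1}{4345} \approx -0.00023015$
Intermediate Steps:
$y = -8246$ ($y = - \frac{\left(-31\right) \left(-38\right) 14}{2} = - \frac{1178 \cdot 14}{2} = \left(- \frac{1}{2}\right) 16492 = -8246$)
$\frac{1}{w + y} = \frac{1}{3901 - 8246} = \frac{1}{-4345} = - \frac{1}{4345}$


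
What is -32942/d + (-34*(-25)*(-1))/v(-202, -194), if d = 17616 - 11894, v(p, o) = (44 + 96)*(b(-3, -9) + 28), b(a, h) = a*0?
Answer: -6699817/1121512 ≈ -5.9739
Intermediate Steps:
b(a, h) = 0
v(p, o) = 3920 (v(p, o) = (44 + 96)*(0 + 28) = 140*28 = 3920)
d = 5722
-32942/d + (-34*(-25)*(-1))/v(-202, -194) = -32942/5722 + (-34*(-25)*(-1))/3920 = -32942*1/5722 + (850*(-1))*(1/3920) = -16471/2861 - 850*1/3920 = -16471/2861 - 85/392 = -6699817/1121512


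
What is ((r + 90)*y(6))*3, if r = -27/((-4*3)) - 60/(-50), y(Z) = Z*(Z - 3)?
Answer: 50463/10 ≈ 5046.3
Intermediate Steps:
y(Z) = Z*(-3 + Z)
r = 69/20 (r = -27/(-12) - 60*(-1/50) = -27*(-1/12) + 6/5 = 9/4 + 6/5 = 69/20 ≈ 3.4500)
((r + 90)*y(6))*3 = ((69/20 + 90)*(6*(-3 + 6)))*3 = (1869*(6*3)/20)*3 = ((1869/20)*18)*3 = (16821/10)*3 = 50463/10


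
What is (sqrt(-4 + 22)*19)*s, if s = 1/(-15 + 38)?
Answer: 57*sqrt(2)/23 ≈ 3.5048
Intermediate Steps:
s = 1/23 ≈ 0.043478
(sqrt(-4 + 22)*19)*s = (sqrt(-4 + 22)*19)*(1/23) = (sqrt(18)*19)*(1/23) = ((3*sqrt(2))*19)*(1/23) = (57*sqrt(2))*(1/23) = 57*sqrt(2)/23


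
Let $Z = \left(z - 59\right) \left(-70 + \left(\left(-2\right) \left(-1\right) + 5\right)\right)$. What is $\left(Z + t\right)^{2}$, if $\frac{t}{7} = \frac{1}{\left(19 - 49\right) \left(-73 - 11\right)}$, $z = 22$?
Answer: $\frac{704191183921}{129600} \approx 5.4336 \cdot 10^{6}$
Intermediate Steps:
$Z = 2331$ ($Z = \left(22 - 59\right) \left(-70 + \left(\left(-2\right) \left(-1\right) + 5\right)\right) = - 37 \left(-70 + \left(2 + 5\right)\right) = - 37 \left(-70 + 7\right) = \left(-37\right) \left(-63\right) = 2331$)
$t = \frac{1}{360}$ ($t = \frac{7}{\left(19 - 49\right) \left(-73 - 11\right)} = \frac{7}{\left(-30\right) \left(-84\right)} = \frac{7}{2520} = 7 \cdot \frac{1}{2520} = \frac{1}{360} \approx 0.0027778$)
$\left(Z + t\right)^{2} = \left(2331 + \frac{1}{360}\right)^{2} = \left(\frac{839161}{360}\right)^{2} = \frac{704191183921}{129600}$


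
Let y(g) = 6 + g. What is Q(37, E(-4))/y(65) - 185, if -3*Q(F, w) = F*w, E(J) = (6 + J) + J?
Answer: -39331/213 ≈ -184.65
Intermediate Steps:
E(J) = 6 + 2*J
Q(F, w) = -F*w/3
Q(37, E(-4))/y(65) - 185 = (-⅓*37*(6 + 2*(-4)))/(6 + 65) - 185 = -⅓*37*(6 - 8)/71 - 185 = -⅓*37*(-2)*(1/71) - 185 = (74/3)*(1/71) - 185 = 74/213 - 185 = -39331/213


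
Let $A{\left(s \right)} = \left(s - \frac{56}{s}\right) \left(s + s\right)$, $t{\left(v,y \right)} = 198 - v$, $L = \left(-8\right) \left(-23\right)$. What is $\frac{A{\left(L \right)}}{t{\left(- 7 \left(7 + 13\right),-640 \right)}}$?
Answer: $200$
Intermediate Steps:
$L = 184$
$A{\left(s \right)} = 2 s \left(s - \frac{56}{s}\right)$ ($A{\left(s \right)} = \left(s - \frac{56}{s}\right) 2 s = 2 s \left(s - \frac{56}{s}\right)$)
$\frac{A{\left(L \right)}}{t{\left(- 7 \left(7 + 13\right),-640 \right)}} = \frac{-112 + 2 \cdot 184^{2}}{198 - - 7 \left(7 + 13\right)} = \frac{-112 + 2 \cdot 33856}{198 - \left(-7\right) 20} = \frac{-112 + 67712}{198 - -140} = \frac{67600}{198 + 140} = \frac{67600}{338} = 67600 \cdot \frac{1}{338} = 200$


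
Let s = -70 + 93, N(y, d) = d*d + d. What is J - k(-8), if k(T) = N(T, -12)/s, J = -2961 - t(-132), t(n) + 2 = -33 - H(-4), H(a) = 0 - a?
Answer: -67338/23 ≈ -2927.7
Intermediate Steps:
H(a) = -a
N(y, d) = d + d² (N(y, d) = d² + d = d + d²)
t(n) = -39 (t(n) = -2 + (-33 - (-1)*(-4)) = -2 + (-33 - 1*4) = -2 + (-33 - 4) = -2 - 37 = -39)
s = 23
J = -2922 (J = -2961 - 1*(-39) = -2961 + 39 = -2922)
k(T) = 132/23 (k(T) = -12*(1 - 12)/23 = -12*(-11)*(1/23) = 132*(1/23) = 132/23)
J - k(-8) = -2922 - 1*132/23 = -2922 - 132/23 = -67338/23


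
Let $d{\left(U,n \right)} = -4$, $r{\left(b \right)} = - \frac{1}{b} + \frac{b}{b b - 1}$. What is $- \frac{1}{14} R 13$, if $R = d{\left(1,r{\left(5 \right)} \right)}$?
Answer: $\frac{26}{7} \approx 3.7143$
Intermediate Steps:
$r{\left(b \right)} = - \frac{1}{b} + \frac{b}{-1 + b^{2}}$ ($r{\left(b \right)} = - \frac{1}{b} + \frac{b}{b^{2} - 1} = - \frac{1}{b} + \frac{b}{-1 + b^{2}}$)
$R = -4$
$- \frac{1}{14} R 13 = - \frac{1}{14} \left(-4\right) 13 = \left(-1\right) \frac{1}{14} \left(-4\right) 13 = \left(- \frac{1}{14}\right) \left(-4\right) 13 = \frac{2}{7} \cdot 13 = \frac{26}{7}$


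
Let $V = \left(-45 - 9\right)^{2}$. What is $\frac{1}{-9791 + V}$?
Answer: $- \frac{1}{6875} \approx -0.00014545$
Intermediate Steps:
$V = 2916$ ($V = \left(-54\right)^{2} = 2916$)
$\frac{1}{-9791 + V} = \frac{1}{-9791 + 2916} = \frac{1}{-6875} = - \frac{1}{6875}$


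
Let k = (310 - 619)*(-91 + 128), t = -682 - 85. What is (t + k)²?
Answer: 148840000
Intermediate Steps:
t = -767
k = -11433 (k = -309*37 = -11433)
(t + k)² = (-767 - 11433)² = (-12200)² = 148840000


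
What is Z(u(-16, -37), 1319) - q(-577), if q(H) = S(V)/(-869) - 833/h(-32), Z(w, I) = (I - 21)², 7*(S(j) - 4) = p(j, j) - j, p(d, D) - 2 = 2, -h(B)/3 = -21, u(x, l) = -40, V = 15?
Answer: 92238688618/54747 ≈ 1.6848e+6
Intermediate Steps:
h(B) = 63 (h(B) = -3*(-21) = 63)
p(d, D) = 4 (p(d, D) = 2 + 2 = 4)
S(j) = 32/7 - j/7 (S(j) = 4 + (4 - j)/7 = 4 + (4/7 - j/7) = 32/7 - j/7)
Z(w, I) = (-21 + I)²
q(H) = -724030/54747 (q(H) = (32/7 - ⅐*15)/(-869) - 833/63 = (32/7 - 15/7)*(-1/869) - 833*1/63 = (17/7)*(-1/869) - 119/9 = -17/6083 - 119/9 = -724030/54747)
Z(u(-16, -37), 1319) - q(-577) = (-21 + 1319)² - 1*(-724030/54747) = 1298² + 724030/54747 = 1684804 + 724030/54747 = 92238688618/54747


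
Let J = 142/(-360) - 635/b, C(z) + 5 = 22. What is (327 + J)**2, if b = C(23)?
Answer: 783425022769/9363600 ≈ 83667.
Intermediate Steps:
C(z) = 17 (C(z) = -5 + 22 = 17)
b = 17
J = -115507/3060 (J = 142/(-360) - 635/17 = 142*(-1/360) - 635*1/17 = -71/180 - 635/17 = -115507/3060 ≈ -37.747)
(327 + J)**2 = (327 - 115507/3060)**2 = (885113/3060)**2 = 783425022769/9363600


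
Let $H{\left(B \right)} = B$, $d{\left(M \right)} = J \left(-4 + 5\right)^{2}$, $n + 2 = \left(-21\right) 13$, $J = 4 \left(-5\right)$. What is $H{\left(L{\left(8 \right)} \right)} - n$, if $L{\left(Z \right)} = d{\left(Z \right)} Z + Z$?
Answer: $123$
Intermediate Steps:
$J = -20$
$n = -275$ ($n = -2 - 273 = -275$)
$d{\left(M \right)} = -20$ ($d{\left(M \right)} = - 20 \left(-4 + 5\right)^{2} = - 20 \cdot 1^{2} = \left(-20\right) 1 = -20$)
$L{\left(Z \right)} = - 19 Z$ ($L{\left(Z \right)} = - 20 Z + Z = - 19 Z$)
$H{\left(L{\left(8 \right)} \right)} - n = \left(-19\right) 8 - -275 = -152 + 275 = 123$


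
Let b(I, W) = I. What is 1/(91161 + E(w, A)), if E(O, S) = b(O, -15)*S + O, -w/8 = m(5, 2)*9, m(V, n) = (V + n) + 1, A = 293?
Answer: -1/78183 ≈ -1.2791e-5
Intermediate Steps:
m(V, n) = 1 + V + n
w = -576 (w = -8*(1 + 5 + 2)*9 = -64*9 = -8*72 = -576)
E(O, S) = O + O*S (E(O, S) = O*S + O = O + O*S)
1/(91161 + E(w, A)) = 1/(91161 - 576*(1 + 293)) = 1/(91161 - 576*294) = 1/(91161 - 169344) = 1/(-78183) = -1/78183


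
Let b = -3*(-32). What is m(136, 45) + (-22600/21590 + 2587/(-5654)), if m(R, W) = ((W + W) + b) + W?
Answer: 2801450393/12206986 ≈ 229.50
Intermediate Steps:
b = 96
m(R, W) = 96 + 3*W (m(R, W) = ((W + W) + 96) + W = (2*W + 96) + W = (96 + 2*W) + W = 96 + 3*W)
m(136, 45) + (-22600/21590 + 2587/(-5654)) = (96 + 3*45) + (-22600/21590 + 2587/(-5654)) = (96 + 135) + (-22600*1/21590 + 2587*(-1/5654)) = 231 + (-2260/2159 - 2587/5654) = 231 - 18363373/12206986 = 2801450393/12206986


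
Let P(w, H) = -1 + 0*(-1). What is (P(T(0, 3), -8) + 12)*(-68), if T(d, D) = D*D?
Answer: -748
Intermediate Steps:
T(d, D) = D**2
P(w, H) = -1 (P(w, H) = -1 + 0 = -1)
(P(T(0, 3), -8) + 12)*(-68) = (-1 + 12)*(-68) = 11*(-68) = -748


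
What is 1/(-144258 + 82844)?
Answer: -1/61414 ≈ -1.6283e-5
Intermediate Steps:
1/(-144258 + 82844) = 1/(-61414) = -1/61414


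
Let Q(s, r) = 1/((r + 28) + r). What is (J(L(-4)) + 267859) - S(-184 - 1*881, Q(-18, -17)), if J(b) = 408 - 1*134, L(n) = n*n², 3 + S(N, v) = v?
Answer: 1608817/6 ≈ 2.6814e+5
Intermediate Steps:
Q(s, r) = 1/(28 + 2*r) (Q(s, r) = 1/((28 + r) + r) = 1/(28 + 2*r))
S(N, v) = -3 + v
L(n) = n³
J(b) = 274 (J(b) = 408 - 134 = 274)
(J(L(-4)) + 267859) - S(-184 - 1*881, Q(-18, -17)) = (274 + 267859) - (-3 + 1/(2*(14 - 17))) = 268133 - (-3 + (½)/(-3)) = 268133 - (-3 + (½)*(-⅓)) = 268133 - (-3 - ⅙) = 268133 - 1*(-19/6) = 268133 + 19/6 = 1608817/6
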